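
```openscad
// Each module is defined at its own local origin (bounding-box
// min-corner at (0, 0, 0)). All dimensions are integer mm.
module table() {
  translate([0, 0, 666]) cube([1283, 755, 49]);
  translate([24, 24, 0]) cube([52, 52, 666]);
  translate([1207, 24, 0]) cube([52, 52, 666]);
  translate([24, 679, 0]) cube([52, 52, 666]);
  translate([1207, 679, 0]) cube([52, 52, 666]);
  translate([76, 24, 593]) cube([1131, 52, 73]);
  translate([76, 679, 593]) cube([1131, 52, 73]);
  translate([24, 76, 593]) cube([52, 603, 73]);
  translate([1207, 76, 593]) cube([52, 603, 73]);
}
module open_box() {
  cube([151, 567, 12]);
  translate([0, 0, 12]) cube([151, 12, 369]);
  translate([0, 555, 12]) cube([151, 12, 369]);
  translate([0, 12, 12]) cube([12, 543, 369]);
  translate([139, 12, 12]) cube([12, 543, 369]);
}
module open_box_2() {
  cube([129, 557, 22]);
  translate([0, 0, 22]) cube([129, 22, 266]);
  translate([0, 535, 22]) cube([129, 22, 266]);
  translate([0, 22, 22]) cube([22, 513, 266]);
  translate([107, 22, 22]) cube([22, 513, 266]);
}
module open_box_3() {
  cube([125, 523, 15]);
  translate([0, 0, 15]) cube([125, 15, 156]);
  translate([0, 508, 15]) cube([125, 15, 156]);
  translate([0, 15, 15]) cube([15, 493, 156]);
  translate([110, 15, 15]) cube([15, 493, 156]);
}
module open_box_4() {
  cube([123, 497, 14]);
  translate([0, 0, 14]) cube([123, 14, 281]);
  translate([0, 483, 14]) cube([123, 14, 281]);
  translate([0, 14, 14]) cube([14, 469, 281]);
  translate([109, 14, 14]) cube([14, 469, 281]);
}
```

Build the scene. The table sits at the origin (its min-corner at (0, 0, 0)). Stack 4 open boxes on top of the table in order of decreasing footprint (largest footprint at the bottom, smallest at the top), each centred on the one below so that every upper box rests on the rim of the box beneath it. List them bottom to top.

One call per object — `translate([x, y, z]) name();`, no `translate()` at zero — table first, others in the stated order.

table();
translate([566, 94, 715]) open_box();
translate([577, 99, 1096]) open_box_2();
translate([579, 116, 1384]) open_box_3();
translate([580, 129, 1555]) open_box_4();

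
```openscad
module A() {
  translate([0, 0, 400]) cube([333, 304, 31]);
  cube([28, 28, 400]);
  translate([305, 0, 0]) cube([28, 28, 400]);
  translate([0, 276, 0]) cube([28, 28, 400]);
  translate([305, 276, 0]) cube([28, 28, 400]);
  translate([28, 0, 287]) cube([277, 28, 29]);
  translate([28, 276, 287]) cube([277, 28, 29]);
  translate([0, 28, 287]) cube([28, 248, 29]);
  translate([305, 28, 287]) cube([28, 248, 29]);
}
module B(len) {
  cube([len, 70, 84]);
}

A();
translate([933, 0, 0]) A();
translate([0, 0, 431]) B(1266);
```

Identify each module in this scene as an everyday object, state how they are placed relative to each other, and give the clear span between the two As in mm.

A is a stool. B is a beam. A beam spans the tops of two stools. The clear span between the two stools is 600 mm.

Second stool starts at x = 933; first ends at x = 333; clear span = 933 − 333 = 600 mm.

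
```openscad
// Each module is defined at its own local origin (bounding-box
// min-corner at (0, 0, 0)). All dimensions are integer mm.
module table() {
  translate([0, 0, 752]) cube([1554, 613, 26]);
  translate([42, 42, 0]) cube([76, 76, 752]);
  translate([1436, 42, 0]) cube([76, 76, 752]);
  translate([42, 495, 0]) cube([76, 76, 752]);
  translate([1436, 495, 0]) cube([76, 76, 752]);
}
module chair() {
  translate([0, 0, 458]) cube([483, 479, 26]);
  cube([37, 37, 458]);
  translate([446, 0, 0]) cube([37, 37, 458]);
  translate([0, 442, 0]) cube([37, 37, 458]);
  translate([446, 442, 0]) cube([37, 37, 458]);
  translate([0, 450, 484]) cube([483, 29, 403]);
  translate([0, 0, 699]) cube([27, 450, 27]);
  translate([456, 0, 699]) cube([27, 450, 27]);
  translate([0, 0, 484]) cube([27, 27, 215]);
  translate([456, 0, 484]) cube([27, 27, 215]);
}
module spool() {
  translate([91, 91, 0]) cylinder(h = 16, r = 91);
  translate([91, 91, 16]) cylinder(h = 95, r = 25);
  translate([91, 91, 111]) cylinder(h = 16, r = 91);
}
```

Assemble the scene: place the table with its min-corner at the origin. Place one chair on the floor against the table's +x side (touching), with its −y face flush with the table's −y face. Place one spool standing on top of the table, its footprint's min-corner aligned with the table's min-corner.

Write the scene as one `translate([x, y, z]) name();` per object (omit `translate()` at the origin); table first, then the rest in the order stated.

table();
translate([1554, 0, 0]) chair();
translate([0, 0, 778]) spool();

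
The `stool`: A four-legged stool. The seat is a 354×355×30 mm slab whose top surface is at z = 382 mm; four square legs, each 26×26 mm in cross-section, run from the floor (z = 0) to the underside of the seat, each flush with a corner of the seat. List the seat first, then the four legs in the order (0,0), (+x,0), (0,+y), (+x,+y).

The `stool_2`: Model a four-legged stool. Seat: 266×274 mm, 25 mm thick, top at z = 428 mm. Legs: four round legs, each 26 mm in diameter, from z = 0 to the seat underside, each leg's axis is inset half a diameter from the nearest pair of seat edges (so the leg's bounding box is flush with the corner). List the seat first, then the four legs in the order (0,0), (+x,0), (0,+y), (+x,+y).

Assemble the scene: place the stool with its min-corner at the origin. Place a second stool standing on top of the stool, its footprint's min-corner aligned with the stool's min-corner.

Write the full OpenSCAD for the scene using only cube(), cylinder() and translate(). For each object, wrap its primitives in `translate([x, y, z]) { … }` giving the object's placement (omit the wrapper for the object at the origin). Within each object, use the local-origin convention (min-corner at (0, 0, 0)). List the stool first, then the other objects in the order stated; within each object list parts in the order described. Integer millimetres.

translate([0, 0, 352]) cube([354, 355, 30]);
cube([26, 26, 352]);
translate([328, 0, 0]) cube([26, 26, 352]);
translate([0, 329, 0]) cube([26, 26, 352]);
translate([328, 329, 0]) cube([26, 26, 352]);
translate([0, 0, 382]) {
  translate([0, 0, 403]) cube([266, 274, 25]);
  translate([13, 13, 0]) cylinder(h = 403, r = 13);
  translate([253, 13, 0]) cylinder(h = 403, r = 13);
  translate([13, 261, 0]) cylinder(h = 403, r = 13);
  translate([253, 261, 0]) cylinder(h = 403, r = 13);
}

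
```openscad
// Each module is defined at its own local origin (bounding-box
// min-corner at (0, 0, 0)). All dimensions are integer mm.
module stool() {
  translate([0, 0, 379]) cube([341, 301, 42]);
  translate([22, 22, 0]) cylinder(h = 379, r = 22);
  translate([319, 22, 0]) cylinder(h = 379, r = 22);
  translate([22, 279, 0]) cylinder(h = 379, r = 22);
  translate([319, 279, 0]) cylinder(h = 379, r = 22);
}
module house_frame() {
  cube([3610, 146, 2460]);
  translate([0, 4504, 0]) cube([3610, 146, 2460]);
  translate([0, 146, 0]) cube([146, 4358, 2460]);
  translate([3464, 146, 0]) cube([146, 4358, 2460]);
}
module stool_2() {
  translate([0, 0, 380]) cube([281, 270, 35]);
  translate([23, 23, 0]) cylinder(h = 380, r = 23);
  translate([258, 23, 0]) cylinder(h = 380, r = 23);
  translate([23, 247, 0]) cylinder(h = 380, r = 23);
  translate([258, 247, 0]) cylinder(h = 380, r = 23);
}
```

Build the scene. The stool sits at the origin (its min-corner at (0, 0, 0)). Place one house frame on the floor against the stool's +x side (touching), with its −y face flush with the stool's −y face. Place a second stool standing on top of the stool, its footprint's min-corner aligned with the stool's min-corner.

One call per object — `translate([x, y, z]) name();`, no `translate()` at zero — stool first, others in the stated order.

stool();
translate([341, 0, 0]) house_frame();
translate([0, 0, 421]) stool_2();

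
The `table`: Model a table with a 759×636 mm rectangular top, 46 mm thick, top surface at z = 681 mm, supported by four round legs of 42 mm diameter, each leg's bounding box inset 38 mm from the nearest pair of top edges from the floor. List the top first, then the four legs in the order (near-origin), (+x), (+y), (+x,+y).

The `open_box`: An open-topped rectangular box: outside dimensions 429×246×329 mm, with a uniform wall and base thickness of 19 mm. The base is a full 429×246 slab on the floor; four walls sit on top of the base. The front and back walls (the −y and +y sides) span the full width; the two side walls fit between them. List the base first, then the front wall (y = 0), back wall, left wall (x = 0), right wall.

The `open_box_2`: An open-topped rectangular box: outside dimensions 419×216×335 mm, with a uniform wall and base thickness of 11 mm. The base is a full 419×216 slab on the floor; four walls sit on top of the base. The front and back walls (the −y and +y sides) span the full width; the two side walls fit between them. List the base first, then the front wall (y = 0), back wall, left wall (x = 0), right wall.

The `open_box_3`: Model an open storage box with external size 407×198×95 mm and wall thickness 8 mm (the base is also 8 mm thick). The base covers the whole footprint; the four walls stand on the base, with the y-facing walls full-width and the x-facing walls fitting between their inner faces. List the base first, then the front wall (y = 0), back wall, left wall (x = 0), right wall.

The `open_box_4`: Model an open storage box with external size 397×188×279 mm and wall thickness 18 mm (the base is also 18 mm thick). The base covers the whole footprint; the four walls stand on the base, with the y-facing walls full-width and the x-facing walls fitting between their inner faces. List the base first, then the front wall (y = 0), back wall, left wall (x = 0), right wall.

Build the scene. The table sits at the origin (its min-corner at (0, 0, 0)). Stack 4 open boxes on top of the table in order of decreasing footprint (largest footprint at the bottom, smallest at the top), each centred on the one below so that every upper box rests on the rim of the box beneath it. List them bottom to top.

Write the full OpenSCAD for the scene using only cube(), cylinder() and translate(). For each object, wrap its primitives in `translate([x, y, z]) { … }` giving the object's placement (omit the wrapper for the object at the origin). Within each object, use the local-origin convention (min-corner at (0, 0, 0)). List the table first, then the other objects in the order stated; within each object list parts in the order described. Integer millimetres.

translate([0, 0, 635]) cube([759, 636, 46]);
translate([59, 59, 0]) cylinder(h = 635, r = 21);
translate([700, 59, 0]) cylinder(h = 635, r = 21);
translate([59, 577, 0]) cylinder(h = 635, r = 21);
translate([700, 577, 0]) cylinder(h = 635, r = 21);
translate([165, 195, 681]) {
  cube([429, 246, 19]);
  translate([0, 0, 19]) cube([429, 19, 310]);
  translate([0, 227, 19]) cube([429, 19, 310]);
  translate([0, 19, 19]) cube([19, 208, 310]);
  translate([410, 19, 19]) cube([19, 208, 310]);
}
translate([170, 210, 1010]) {
  cube([419, 216, 11]);
  translate([0, 0, 11]) cube([419, 11, 324]);
  translate([0, 205, 11]) cube([419, 11, 324]);
  translate([0, 11, 11]) cube([11, 194, 324]);
  translate([408, 11, 11]) cube([11, 194, 324]);
}
translate([176, 219, 1345]) {
  cube([407, 198, 8]);
  translate([0, 0, 8]) cube([407, 8, 87]);
  translate([0, 190, 8]) cube([407, 8, 87]);
  translate([0, 8, 8]) cube([8, 182, 87]);
  translate([399, 8, 8]) cube([8, 182, 87]);
}
translate([181, 224, 1440]) {
  cube([397, 188, 18]);
  translate([0, 0, 18]) cube([397, 18, 261]);
  translate([0, 170, 18]) cube([397, 18, 261]);
  translate([0, 18, 18]) cube([18, 152, 261]);
  translate([379, 18, 18]) cube([18, 152, 261]);
}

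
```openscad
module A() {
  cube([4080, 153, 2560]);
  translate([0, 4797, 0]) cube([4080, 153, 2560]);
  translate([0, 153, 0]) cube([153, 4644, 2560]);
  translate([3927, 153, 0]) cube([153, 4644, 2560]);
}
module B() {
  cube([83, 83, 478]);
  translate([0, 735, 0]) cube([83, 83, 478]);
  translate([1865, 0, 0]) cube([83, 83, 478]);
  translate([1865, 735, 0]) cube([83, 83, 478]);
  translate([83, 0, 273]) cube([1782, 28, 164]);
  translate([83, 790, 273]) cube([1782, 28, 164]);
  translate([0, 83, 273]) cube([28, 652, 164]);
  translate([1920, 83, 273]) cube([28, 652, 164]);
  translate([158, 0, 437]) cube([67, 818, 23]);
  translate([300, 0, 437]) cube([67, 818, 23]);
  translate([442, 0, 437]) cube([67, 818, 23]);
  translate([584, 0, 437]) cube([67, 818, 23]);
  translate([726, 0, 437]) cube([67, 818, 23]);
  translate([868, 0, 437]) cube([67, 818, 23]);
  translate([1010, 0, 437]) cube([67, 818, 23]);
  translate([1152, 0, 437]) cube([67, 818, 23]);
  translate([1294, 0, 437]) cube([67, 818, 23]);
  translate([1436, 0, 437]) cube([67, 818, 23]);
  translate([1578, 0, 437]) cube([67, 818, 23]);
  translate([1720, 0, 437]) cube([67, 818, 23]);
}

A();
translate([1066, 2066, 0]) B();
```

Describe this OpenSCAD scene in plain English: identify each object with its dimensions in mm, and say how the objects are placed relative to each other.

A is the wall frame of a small rectangular building: four walls, each 2560 mm tall and 153 mm thick, enclosing a footprint 4080 mm (x) by 4950 mm (y) outside-to-outside, with no floor or roof. The front and back walls (the −y and +y sides) span the full width; the two side walls fit between them.

B is a bed frame 1948 mm long (x) by 818 mm wide (y). Four 83×83 mm corner posts, 478 mm tall, at the corners of the footprint. Four rails of 28 mm thickness and 164 mm height run between adjacent posts with their undersides at z = 273 mm, their outer faces flush with the outside of the frame (the two x-running rails run between the posts' inner faces; the two y-running rails run between the posts' inner faces). 12 slats, each 67 mm wide (x) and 23 mm thick, lie across the top of the two x-running rails, running the full 818 mm width of the frame in y; the slats are evenly spaced along x between the inner faces of the end posts with equal gaps (rounded down to the nearest mm) at the −x end and between each pair — any rounding remainder accumulates at the +x end.

The bed frame sits inside the house frame, centred.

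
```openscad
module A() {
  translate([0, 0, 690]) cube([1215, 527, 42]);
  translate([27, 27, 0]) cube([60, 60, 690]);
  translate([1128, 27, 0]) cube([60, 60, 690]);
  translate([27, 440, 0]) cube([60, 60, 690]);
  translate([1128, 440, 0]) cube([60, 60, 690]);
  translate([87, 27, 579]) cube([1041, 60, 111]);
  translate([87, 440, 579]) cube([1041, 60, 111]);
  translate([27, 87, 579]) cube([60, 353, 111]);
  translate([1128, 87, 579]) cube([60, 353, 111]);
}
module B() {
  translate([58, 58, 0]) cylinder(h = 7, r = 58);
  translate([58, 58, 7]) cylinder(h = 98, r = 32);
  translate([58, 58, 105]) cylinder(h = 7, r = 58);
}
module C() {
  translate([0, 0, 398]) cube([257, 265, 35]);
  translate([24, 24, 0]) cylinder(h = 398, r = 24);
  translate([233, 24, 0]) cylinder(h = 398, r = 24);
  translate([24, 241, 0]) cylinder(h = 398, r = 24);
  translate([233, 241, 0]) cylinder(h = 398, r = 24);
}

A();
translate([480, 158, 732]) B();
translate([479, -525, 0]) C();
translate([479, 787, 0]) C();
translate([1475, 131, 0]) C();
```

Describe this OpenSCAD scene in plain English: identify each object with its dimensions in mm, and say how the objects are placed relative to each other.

A is a table: top 1215 mm (x) × 527 mm (y), 42 mm thick, upper face at z = 732 mm, on four 60×60 mm square legs, each inset 27 mm from the nearest pair of top edges, running from z = 0 to the bottom of the top. Four apron rails, 60 mm thick and 111 mm tall, run between adjacent legs with their top edges flush with the underside of the top and their outer faces flush with the legs' outer faces.

B is a spool: two coaxial disc flanges of radius 58 mm and thickness 7 mm, joined by a core cylinder of radius 32 mm and height 98 mm. The lower flange rests on z = 0 and the three cylinders share a vertical axis.

C is a four-legged stool. The seat is a 257×265×35 mm slab whose top surface is at z = 433 mm; four round legs, each 48 mm in diameter, run from the floor (z = 0) to the underside of the seat, each leg's axis is inset half a diameter from the nearest pair of seat edges (so the leg's bounding box is flush with the corner).

The spool is on top of the table. Three stools sit around the table at the −y, +y, +x sides.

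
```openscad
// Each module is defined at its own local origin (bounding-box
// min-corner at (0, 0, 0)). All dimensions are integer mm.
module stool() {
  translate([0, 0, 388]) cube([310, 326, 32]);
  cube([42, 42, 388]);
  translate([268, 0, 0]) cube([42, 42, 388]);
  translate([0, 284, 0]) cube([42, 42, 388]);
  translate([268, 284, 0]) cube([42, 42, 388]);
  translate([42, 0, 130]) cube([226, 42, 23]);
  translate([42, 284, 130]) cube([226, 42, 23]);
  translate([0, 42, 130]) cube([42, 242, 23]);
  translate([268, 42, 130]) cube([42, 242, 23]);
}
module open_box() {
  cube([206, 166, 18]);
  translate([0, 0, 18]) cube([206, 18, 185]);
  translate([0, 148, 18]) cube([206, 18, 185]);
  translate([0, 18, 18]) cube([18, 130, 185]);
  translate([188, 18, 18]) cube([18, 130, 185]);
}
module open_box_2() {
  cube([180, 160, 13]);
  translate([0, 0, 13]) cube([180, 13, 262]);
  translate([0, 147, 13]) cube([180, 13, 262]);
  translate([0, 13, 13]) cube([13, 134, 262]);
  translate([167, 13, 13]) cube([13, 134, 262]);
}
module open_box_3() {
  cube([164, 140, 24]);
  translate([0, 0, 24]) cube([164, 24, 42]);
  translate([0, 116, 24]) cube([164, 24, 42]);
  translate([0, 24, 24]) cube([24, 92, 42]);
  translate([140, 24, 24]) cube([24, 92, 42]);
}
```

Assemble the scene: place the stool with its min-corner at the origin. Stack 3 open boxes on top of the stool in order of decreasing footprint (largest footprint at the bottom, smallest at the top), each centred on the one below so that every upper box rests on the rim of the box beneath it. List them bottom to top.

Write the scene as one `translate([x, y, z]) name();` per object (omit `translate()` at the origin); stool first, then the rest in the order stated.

stool();
translate([52, 80, 420]) open_box();
translate([65, 83, 623]) open_box_2();
translate([73, 93, 898]) open_box_3();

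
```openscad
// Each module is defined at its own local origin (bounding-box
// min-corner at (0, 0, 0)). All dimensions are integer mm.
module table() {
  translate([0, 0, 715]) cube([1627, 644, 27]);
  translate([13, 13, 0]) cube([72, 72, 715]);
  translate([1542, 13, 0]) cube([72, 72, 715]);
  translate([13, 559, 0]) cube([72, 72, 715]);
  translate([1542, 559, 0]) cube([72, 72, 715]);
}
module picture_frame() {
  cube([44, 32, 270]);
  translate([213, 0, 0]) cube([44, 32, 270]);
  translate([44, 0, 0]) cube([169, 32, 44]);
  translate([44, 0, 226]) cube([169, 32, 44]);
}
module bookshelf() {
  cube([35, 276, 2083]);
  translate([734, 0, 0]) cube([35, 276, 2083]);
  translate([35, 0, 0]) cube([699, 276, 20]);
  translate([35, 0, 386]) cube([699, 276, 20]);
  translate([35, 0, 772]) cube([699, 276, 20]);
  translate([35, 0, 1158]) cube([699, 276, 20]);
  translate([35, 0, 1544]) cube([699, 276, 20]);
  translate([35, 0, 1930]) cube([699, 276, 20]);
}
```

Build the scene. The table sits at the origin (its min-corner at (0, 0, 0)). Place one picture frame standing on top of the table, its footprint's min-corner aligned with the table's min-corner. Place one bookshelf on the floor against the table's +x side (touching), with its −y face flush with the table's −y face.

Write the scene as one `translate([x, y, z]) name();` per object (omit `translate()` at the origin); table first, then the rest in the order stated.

table();
translate([0, 0, 742]) picture_frame();
translate([1627, 0, 0]) bookshelf();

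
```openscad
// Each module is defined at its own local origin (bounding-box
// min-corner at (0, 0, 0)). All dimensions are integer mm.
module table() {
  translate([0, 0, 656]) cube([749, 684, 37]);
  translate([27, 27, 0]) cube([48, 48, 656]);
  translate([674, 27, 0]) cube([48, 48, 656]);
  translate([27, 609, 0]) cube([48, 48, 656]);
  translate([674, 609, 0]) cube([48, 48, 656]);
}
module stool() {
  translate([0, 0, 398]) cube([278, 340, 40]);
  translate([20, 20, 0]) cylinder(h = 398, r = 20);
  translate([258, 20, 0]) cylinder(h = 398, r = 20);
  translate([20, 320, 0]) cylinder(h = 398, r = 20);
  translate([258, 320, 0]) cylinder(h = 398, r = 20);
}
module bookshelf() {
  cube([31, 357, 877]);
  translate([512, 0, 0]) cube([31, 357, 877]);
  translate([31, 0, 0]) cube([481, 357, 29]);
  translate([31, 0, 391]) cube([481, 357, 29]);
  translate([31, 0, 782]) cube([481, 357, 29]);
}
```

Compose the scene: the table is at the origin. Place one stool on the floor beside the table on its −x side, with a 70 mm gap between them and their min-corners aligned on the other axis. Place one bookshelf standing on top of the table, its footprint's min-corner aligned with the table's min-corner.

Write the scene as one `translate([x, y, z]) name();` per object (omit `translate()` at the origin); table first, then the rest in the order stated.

table();
translate([-348, 0, 0]) stool();
translate([0, 0, 693]) bookshelf();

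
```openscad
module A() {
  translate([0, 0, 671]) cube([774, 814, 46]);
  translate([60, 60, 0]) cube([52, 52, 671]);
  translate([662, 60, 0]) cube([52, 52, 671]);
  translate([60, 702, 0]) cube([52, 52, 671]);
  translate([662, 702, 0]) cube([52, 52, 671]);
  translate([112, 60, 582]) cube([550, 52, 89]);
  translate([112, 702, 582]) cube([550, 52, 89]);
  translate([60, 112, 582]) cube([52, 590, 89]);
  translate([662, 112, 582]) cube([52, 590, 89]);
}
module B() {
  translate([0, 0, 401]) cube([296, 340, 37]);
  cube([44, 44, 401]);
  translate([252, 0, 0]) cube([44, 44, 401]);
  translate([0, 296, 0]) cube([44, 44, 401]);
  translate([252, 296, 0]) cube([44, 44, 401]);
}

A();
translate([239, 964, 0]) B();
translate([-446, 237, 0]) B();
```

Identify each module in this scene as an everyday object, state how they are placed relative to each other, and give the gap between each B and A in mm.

A is a table. B is a stool. Two stools sit around the table at the +y, −x sides. The gap between each stool and the table is 150 mm.

Each stool's nearest face is 150 mm from the table's bounding box.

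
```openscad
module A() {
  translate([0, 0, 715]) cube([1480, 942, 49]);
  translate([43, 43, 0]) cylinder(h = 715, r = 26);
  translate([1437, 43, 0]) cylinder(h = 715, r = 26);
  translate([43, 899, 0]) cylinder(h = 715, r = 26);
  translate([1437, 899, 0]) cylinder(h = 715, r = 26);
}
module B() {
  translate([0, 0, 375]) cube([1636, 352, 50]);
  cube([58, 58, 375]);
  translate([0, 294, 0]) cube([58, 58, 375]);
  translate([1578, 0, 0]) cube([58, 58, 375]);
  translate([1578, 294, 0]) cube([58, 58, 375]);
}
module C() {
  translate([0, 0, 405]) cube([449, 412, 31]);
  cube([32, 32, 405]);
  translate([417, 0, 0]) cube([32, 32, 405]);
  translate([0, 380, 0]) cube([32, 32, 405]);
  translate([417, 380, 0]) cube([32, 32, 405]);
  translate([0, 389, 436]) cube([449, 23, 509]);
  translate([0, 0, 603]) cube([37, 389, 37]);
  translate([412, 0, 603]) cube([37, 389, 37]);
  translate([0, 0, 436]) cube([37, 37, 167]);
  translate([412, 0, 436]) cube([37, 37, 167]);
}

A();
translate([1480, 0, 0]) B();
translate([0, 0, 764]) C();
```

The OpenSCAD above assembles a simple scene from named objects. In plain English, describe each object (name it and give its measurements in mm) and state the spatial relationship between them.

A is a table with a 1480×942 mm rectangular top, 49 mm thick, top surface at z = 764 mm, supported by four round legs of 52 mm diameter, each leg's bounding box inset 17 mm from the nearest pair of top edges, running from the floor.

B is a long wooden bench with a 1636 mm (x) × 352 mm (y) seat, 50 mm thick, its top surface 425 mm above the floor. Four 58 mm square legs at the seat corners, flush with the edges, run from z = 0 to the seat underside.

C is a chair: 449×412 mm seat, 31 mm thick, top at z = 436 mm, on four 32 mm square corner legs flush with the seat edges. A 23 mm thick backrest slab spans the full seat width, extending 509 mm above the seat top, its back face flush with the seat's +y edge. Two armrests of 37×37 mm section run along each side from the seat's front edge to the front of the backrest, top faces 204 mm above the seat top and outer faces flush with the seat's x-edges; a 37×37 mm post under the front of each armrest stands on the seat at the front corner.

The bench is against the table's +x side, with their −y faces flush. The chair is on top of the table.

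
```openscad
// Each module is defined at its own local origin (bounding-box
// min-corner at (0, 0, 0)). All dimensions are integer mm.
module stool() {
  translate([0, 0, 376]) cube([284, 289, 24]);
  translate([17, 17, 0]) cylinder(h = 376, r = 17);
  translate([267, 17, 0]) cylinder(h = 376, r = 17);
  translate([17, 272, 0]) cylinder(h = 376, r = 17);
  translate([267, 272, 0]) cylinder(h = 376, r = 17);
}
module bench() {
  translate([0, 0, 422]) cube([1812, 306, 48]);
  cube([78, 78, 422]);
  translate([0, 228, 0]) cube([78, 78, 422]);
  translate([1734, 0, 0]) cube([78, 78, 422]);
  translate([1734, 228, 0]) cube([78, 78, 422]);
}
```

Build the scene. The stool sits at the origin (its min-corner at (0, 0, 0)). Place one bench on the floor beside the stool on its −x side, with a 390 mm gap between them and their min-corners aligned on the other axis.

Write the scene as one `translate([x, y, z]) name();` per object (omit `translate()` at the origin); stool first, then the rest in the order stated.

stool();
translate([-2202, 0, 0]) bench();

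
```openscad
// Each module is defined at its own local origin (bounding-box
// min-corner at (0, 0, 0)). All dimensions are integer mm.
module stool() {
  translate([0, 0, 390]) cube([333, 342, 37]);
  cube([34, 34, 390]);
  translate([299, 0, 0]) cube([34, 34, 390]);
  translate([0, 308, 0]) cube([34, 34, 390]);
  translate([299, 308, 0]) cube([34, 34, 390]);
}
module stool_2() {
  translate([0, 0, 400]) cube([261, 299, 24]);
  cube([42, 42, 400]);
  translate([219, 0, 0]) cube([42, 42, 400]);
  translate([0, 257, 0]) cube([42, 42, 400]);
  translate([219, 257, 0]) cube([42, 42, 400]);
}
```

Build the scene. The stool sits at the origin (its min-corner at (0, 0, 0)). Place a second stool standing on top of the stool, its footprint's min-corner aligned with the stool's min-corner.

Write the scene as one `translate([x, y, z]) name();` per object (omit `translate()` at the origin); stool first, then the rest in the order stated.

stool();
translate([0, 0, 427]) stool_2();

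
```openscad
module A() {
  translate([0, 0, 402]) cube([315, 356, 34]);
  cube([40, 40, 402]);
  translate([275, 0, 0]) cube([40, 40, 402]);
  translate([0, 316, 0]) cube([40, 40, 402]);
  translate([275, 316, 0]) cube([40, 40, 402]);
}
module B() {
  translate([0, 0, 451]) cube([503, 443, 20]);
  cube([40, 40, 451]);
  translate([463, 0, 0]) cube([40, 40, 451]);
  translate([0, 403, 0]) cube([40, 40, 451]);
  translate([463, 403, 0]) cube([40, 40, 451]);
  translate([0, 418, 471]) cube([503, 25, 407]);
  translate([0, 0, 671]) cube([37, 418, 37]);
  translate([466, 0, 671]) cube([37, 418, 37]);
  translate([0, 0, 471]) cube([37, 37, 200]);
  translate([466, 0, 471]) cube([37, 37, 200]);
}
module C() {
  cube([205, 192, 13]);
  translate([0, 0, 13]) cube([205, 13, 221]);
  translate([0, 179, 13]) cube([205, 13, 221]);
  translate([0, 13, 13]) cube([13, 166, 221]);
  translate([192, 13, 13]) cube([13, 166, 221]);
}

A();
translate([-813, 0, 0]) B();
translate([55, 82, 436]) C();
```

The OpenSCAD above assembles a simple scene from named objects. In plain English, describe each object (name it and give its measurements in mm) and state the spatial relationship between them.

A is a four-legged stool. The seat is 315×356 mm, 34 mm thick, top at z = 436 mm. It stands on four square legs, each 40×40 mm in cross-section, from z = 0 to the seat underside, each flush with a corner of the seat.

B is a chair: 503×443 mm seat, 20 mm thick, top at z = 471 mm, on four 40 mm square corner legs flush with the seat edges. A 25 mm thick backrest slab spans the full seat width, extending 407 mm above the seat top, its back face flush with the seat's +y edge. Two armrests of 37×37 mm section run along each side from the seat's front edge to the front of the backrest, top faces 237 mm above the seat top and outer faces flush with the seat's x-edges; a 37×37 mm post under the front of each armrest stands on the seat at the front corner.

C is an open storage box with external size 205×192×234 mm and wall thickness 13 mm (the base is also 13 mm thick). The base covers the whole footprint; the four walls stand on the base, with the y-facing walls full-width and the x-facing walls fitting between their inner faces.

The chair is on the floor beside the stool on its −x side. The open box is on top of the stool, centred.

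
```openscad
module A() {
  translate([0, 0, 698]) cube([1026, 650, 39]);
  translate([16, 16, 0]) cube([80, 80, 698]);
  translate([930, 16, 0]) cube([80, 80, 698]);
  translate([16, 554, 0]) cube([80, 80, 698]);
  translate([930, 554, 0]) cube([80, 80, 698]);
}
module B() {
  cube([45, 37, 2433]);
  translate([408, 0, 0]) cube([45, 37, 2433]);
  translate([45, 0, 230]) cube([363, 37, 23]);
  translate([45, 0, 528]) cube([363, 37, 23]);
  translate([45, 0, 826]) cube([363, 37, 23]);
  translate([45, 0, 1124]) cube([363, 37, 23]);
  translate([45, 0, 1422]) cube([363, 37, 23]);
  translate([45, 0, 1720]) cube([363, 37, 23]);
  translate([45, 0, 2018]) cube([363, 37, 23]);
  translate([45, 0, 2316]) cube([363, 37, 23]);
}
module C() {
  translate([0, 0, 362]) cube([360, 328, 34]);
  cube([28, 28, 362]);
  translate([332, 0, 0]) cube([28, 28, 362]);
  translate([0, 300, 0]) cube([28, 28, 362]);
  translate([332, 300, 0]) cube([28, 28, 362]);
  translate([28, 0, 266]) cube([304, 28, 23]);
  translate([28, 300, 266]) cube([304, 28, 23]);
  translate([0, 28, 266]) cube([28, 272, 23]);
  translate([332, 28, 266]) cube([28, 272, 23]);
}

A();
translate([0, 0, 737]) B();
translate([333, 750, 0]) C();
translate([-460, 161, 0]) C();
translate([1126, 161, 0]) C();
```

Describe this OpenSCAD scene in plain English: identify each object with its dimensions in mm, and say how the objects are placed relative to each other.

A is a rectangular dining table. The top is 1026×650×39 mm with its upper surface at z = 737 mm. It stands on four 80×80 mm square legs, each inset 16 mm from the nearest pair of top edges, running from the floor to the underside of the top.

B is a straight ladder. Two 45×37 mm vertical rails, 2433 mm tall, stand 453 mm apart (outside-to-outside) with their front faces coplanar on the −y side. 8 rungs, each 37 mm deep and 23 mm tall, span between the inner faces of the rails, front faces flush with the rails. The lowest rung's underside is at z = 230 mm and rungs are spaced 298 mm apart (underside to underside).

C is a simple wooden stool: a rectangular seat 360 mm (x) by 328 mm (y), 34 mm thick, top face at z = 396 mm, on four square legs, each 28×28 mm in cross-section. The legs rest on z = 0, each flush with a corner of the seat. Four stretchers, 28 mm wide and 23 mm tall, connect adjacent legs with their undersides at z = 266 mm, each running between the inner faces of the legs it joins and aligned with the legs' outer faces on the other axis.

The ladder is on top of the table. Three stools sit around the table at the +y, −x, +x sides.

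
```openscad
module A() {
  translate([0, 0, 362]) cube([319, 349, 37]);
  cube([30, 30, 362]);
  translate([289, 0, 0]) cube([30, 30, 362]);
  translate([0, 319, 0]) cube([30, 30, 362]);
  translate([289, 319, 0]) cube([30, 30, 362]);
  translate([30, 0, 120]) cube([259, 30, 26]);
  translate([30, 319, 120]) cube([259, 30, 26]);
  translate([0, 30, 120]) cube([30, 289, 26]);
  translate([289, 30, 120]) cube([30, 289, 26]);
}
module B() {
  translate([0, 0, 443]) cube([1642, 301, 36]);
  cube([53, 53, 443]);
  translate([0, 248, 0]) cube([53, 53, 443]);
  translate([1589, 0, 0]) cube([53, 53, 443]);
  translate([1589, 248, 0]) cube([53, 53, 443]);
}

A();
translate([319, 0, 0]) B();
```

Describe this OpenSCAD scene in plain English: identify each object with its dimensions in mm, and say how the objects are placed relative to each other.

A is a four-legged stool. The seat is 319×349 mm, 37 mm thick, top at z = 399 mm. It stands on four square legs, each 30×30 mm in cross-section, from z = 0 to the seat underside, each flush with a corner of the seat. Four stretchers, 30 mm wide and 26 mm tall, connect adjacent legs with their undersides at z = 120 mm, each running between the inner faces of the legs it joins and aligned with the legs' outer faces on the other axis.

B is a bench: a 1642×301 mm seat slab, 36 mm thick, top at z = 479 mm, on four 53×53 mm square legs flush with the seat corners and standing on z = 0.

The bench is against the stool's +x side, with their −y faces flush.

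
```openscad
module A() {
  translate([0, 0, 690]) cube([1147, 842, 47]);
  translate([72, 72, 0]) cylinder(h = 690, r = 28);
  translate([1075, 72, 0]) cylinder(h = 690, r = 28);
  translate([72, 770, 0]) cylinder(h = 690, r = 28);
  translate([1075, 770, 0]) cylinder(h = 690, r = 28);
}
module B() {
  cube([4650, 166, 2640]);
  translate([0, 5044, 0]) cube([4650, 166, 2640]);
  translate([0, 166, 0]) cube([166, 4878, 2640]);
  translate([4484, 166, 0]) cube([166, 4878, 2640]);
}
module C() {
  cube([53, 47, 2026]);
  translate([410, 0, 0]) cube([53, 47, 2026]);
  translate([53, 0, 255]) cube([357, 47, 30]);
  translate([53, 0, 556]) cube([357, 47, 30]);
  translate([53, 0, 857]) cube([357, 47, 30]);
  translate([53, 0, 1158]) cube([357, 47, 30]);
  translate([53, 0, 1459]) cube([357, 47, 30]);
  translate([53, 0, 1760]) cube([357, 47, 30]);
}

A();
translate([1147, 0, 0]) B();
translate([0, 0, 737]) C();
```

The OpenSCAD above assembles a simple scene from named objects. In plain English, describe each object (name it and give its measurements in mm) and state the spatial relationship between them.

A is a table with a 1147×842 mm rectangular top, 47 mm thick, top surface at z = 737 mm, supported by four round legs of 56 mm diameter, each leg's bounding box inset 44 mm from the nearest pair of top edges, running from the floor.

B is the wall frame of a small rectangular building: four walls, each 2640 mm tall and 166 mm thick, enclosing a footprint 4650 mm (x) by 5210 mm (y) outside-to-outside, with no floor or roof. The front and back walls (the −y and +y sides) span the full width; the two side walls fit between them.

C is a straight ladder. Two 53×47 mm vertical rails, 2026 mm tall, stand 463 mm apart (outside-to-outside) with their front faces coplanar on the −y side. 6 rungs, each 47 mm deep and 30 mm tall, span between the inner faces of the rails, front faces flush with the rails. The lowest rung's underside is at z = 255 mm and rungs are spaced 301 mm apart (underside to underside).

The house frame is against the table's +x side, with their −y faces flush. The ladder is on top of the table.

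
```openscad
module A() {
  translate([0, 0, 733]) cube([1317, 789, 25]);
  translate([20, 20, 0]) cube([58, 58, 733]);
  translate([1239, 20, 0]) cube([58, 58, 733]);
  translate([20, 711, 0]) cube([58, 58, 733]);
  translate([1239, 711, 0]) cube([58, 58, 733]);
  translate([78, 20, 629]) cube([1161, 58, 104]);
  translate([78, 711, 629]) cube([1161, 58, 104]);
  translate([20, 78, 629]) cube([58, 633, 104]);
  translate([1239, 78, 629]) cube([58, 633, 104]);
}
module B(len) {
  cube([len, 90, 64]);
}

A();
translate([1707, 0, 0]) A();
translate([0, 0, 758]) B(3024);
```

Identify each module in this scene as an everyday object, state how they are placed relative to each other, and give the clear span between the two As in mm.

Second table starts at x = 1707; first ends at x = 1317; clear span = 1707 − 1317 = 390 mm.

A is a table. B is a beam. A beam spans the tops of two tables. The clear span between the two tables is 390 mm.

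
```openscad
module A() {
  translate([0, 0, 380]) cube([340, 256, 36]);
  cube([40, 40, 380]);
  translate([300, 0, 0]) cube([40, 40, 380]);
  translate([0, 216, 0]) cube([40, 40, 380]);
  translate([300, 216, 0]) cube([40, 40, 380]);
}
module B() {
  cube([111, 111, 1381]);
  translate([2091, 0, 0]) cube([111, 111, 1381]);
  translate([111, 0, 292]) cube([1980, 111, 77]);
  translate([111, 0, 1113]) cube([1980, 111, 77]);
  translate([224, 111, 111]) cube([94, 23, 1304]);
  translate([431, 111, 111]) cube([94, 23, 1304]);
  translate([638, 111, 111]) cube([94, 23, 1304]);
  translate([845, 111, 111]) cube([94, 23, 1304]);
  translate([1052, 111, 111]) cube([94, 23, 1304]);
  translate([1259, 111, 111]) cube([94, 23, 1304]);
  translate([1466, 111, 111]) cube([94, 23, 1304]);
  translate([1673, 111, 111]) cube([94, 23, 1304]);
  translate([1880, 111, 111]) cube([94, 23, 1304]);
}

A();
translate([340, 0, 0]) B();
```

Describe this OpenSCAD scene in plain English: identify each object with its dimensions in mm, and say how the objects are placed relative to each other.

A is a four-legged stool. The seat is a 340×256×36 mm slab whose top surface is at z = 416 mm; four square legs, each 40×40 mm in cross-section, run from the floor (z = 0) to the underside of the seat, each flush with a corner of the seat.

B is a fence section. Two 111×111 mm posts, 1381 mm tall, stand on the floor with a clear span of 1980 mm between their inner faces. Two horizontal rails of 111×77 mm section span the gap between the posts with their undersides at z = 292 mm and z = 1113 mm, flush with the posts' −y face. 9 pickets, each 94 mm wide, 23 mm thick and 1304 mm tall, are fixed to the +y face of the rails with their bottoms at z = 111 mm, evenly spaced across the span with equal gaps (rounded down to the nearest mm) at the −x end and between each pair — any rounding remainder accumulates at the +x end.

The fence section is against the stool's +x side, with their −y faces flush.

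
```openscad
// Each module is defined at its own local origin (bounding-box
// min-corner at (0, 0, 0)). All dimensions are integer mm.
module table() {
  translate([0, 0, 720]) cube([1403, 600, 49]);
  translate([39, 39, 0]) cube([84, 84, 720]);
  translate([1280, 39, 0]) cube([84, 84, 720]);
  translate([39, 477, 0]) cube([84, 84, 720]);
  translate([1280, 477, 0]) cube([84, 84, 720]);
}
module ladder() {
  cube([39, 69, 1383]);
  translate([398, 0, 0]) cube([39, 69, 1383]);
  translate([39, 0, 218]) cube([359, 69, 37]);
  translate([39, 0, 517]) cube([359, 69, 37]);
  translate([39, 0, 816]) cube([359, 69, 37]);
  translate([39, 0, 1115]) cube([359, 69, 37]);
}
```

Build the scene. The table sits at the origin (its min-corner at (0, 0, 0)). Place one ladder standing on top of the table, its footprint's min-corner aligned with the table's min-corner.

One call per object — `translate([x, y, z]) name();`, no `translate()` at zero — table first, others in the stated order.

table();
translate([0, 0, 769]) ladder();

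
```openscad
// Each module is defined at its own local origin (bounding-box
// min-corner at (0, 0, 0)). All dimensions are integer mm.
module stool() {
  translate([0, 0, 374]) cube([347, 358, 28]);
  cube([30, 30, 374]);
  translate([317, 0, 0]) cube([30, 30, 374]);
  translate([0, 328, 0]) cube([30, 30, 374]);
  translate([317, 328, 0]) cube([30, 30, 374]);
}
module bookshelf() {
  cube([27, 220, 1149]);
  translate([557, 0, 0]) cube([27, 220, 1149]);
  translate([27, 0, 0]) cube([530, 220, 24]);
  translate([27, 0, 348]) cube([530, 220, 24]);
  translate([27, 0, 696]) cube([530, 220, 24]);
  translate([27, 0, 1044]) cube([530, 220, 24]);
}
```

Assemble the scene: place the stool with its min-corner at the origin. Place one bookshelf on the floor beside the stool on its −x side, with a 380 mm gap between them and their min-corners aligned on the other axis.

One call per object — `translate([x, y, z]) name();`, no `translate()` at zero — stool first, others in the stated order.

stool();
translate([-964, 0, 0]) bookshelf();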